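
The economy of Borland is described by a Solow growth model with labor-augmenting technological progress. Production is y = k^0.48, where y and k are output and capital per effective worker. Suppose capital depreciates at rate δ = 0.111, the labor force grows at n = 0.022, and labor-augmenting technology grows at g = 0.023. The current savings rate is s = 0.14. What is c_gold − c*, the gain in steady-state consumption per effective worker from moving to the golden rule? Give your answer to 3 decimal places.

Capital per effective worker breaks even when investment replaces (n + g + δ)·k; here n + g + δ = 0.156.
Current steady state (s = 0.14): k* = (0.14/0.156)^(1/0.52) ≈ 0.8121, y* = 0.8121^0.48 ≈ 0.9049, c* = (1−0.14)·0.9049 ≈ 0.7782.
Golden rule sets MPK = n+g+δ: 0.48·k^(0.48−1) = 0.156, so k_gold = (0.48/0.156)^(1/0.52) ≈ 8.6833.
y_gold = 8.6833^0.48 ≈ 2.8221, c_gold = y_gold − 0.156·k_gold ≈ 1.4675.
Gain: Δc = 1.4675 − 0.7782 ≈ 0.6892.

Δc ≈ 0.689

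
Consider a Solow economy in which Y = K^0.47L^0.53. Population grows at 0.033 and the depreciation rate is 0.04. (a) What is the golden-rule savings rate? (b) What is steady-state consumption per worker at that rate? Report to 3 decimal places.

Break-even investment rate: n + δ = 0.033 + 0.04 = 0.073.
For Cobb-Douglas, s_gold equals capital's share: s_gold = 0.47.
Setting f'(k) = n+δ gives 0.47·k^(0.47−1) = 0.073, hence k_gold = (0.47/0.073)^(1/0.53) ≈ 33.5730.
y_gold = 33.5730^0.47 ≈ 5.2145; c_gold = (1−0.47)·y_gold ≈ 2.7637.

(a) s_gold = 0.470; (b) c_gold ≈ 2.764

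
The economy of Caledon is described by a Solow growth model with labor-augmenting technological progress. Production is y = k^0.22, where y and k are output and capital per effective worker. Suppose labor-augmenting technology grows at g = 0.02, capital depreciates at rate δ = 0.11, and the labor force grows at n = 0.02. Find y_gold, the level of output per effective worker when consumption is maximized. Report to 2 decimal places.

y_gold ≈ 1.11

Break-even investment rate: n + g + δ = 0.02 + 0.02 + 0.11 = 0.15.
Golden rule sets MPK = n+g+δ: 0.22·k^(0.22−1) = 0.15, so k_gold = (0.22/0.15)^(1/0.78) ≈ 1.6340.
Output: y_gold = k_gold^0.22 = 1.6340^0.22 ≈ 1.1141.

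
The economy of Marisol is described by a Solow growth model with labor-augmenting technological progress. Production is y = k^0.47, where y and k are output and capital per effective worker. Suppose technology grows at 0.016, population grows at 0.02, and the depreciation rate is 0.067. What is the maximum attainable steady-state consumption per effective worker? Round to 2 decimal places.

c_gold ≈ 2.04

The effective depreciation rate is n + g + δ = 0.02 + 0.016 + 0.067 = 0.103.
Golden rule sets MPK = n+g+δ: 0.47·k^(0.47−1) = 0.103, so k_gold = (0.47/0.103)^(1/0.53) ≈ 17.5343.
y_gold = 17.5343^0.47 ≈ 3.8426.
c_gold = y_gold − (n+g+δ)·k_gold = 3.8426 − 0.103·17.5343 ≈ 2.0366.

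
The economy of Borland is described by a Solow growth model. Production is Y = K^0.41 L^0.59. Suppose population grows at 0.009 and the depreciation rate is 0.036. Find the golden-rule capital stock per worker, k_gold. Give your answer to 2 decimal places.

k_gold ≈ 42.31

n + δ = 0.009 + 0.036 = 0.045.
At the golden rule the marginal product of capital equals n+δ: 0.41·k^(0.41−1) = 0.045. Solving, k_gold = (0.41/0.045)^(1/0.59) ≈ 42.3050.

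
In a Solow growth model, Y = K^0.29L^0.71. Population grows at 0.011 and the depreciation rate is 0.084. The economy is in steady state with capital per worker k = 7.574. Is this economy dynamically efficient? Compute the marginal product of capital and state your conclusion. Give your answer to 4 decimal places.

dynamically inefficient; MPK ≈ 0.0689

n + δ = 0.011 + 0.084 = 0.095.
MPK = 0.29·k^(0.29−1) = 0.29·7.574^(-0.71) ≈ 0.0689.
MPK < 0.095, so the economy is dynamically inefficient (over-saving).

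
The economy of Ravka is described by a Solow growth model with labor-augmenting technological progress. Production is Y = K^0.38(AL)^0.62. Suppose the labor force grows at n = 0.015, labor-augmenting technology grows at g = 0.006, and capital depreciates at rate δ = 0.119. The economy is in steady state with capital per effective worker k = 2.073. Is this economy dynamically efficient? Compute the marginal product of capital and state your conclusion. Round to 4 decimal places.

Break-even investment rate: n + g + δ = 0.015 + 0.006 + 0.119 = 0.14.
MPK = 0.38·k^(0.38−1) = 0.38·2.073^(-0.62) ≈ 0.2418.
MPK > 0.14, so the economy is dynamically efficient (under-saving).

dynamically efficient; MPK ≈ 0.2418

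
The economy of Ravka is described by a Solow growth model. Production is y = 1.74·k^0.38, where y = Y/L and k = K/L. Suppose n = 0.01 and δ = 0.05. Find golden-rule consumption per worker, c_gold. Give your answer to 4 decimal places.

c_gold ≈ 4.6957

Capital per worker breaks even when investment replaces (n + δ)·k; here n + δ = 0.06.
Golden rule sets MPK = n+δ: 0.38·1.74·k^(0.38−1) = 0.06, so k_gold = (0.38·1.74/0.06)^(1/0.62) ≈ 47.9665.
y_gold = 1.74·47.9665^0.38 ≈ 7.5737.
c_gold = y_gold − (n+δ)·k_gold = 7.5737 − 0.06·47.9665 ≈ 4.6957.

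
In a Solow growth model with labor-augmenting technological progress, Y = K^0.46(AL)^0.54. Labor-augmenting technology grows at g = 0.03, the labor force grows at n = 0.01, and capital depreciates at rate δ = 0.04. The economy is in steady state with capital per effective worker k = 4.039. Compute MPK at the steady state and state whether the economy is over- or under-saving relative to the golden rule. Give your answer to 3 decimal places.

under-saving; MPK ≈ 0.216

n + g + δ = 0.01 + 0.03 + 0.04 = 0.08.
MPK = 0.46·k^(0.46−1) = 0.46·4.039^(-0.54) ≈ 0.2165.
MPK > 0.08, so the economy is dynamically efficient (under-saving).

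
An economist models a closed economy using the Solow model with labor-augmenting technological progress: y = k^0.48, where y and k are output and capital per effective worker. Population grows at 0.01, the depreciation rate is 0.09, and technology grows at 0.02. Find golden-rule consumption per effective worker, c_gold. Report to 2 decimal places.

The effective depreciation rate is n + g + δ = 0.01 + 0.02 + 0.09 = 0.12.
Setting f'(k) = n+g+δ gives 0.48·k^(0.48−1) = 0.12, hence k_gold = (0.48/0.12)^(1/0.52) ≈ 14.3816.
y_gold = 14.3816^0.48 ≈ 3.5954.
c_gold = y_gold − (n+g+δ)·k_gold = 3.5954 − 0.12·14.3816 ≈ 1.8696.

c_gold ≈ 1.87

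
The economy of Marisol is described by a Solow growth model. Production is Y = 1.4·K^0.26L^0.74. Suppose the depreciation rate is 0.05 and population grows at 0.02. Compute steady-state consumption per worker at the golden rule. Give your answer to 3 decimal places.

Capital per worker breaks even when investment replaces (n + δ)·k; here n + δ = 0.07.
At the golden rule the marginal product of capital equals n+δ: 0.26·1.4·k^(0.26−1) = 0.07. Solving, k_gold = (0.26·1.4/0.07)^(1/0.74) ≈ 9.2805.
y_gold = 1.4·9.2805^0.26 ≈ 2.4986.
c_gold = y_gold − (n+δ)·k_gold = 2.4986 − 0.07·9.2805 ≈ 1.8490.

c_gold ≈ 1.849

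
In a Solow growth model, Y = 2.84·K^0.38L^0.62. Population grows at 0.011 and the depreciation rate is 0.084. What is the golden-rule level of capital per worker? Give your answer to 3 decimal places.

Capital per worker breaks even when investment replaces (n + δ)·k; here n + δ = 0.095.
At the golden rule the marginal product of capital equals n+δ: 0.38·2.84·k^(0.38−1) = 0.095. Solving, k_gold = (0.38·2.84/0.095)^(1/0.62) ≈ 50.3759.

k_gold ≈ 50.376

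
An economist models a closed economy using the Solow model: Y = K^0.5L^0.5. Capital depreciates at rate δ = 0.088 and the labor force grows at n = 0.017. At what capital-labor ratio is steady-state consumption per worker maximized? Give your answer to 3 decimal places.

k_gold ≈ 22.676

n + δ = 0.017 + 0.088 = 0.105.
Setting f'(k) = n+δ gives 0.5·k^(0.5−1) = 0.105, hence k_gold = (0.5/0.105)^(1/0.5) ≈ 22.6757.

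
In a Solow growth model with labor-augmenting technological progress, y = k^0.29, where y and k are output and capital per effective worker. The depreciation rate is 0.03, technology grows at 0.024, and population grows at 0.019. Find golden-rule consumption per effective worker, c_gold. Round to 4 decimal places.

c_gold ≈ 1.2472

n + g + δ = 0.019 + 0.024 + 0.03 = 0.073.
Golden rule sets MPK = n+g+δ: 0.29·k^(0.29−1) = 0.073, so k_gold = (0.29/0.073)^(1/0.71) ≈ 6.9786.
y_gold = 6.9786^0.29 ≈ 1.7567.
c_gold = y_gold − (n+g+δ)·k_gold = 1.7567 − 0.073·6.9786 ≈ 1.2472.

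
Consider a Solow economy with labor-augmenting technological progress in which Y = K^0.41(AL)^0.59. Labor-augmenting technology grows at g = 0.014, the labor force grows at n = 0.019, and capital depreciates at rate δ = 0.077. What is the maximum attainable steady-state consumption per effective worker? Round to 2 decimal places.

c_gold ≈ 1.47

Break-even investment rate: n + g + δ = 0.019 + 0.014 + 0.077 = 0.11.
Golden rule sets MPK = n+g+δ: 0.41·k^(0.41−1) = 0.11, so k_gold = (0.41/0.11)^(1/0.59) ≈ 9.2995.
y_gold = 9.2995^0.41 ≈ 2.4950.
c_gold = y_gold − (n+g+δ)·k_gold = 2.4950 − 0.11·9.2995 ≈ 1.4720.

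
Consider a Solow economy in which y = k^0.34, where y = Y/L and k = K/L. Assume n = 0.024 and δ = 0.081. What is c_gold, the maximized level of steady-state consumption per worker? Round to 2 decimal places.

The effective depreciation rate is n + δ = 0.024 + 0.081 = 0.105.
At the golden rule the marginal product of capital equals n+δ: 0.34·k^(0.34−1) = 0.105. Solving, k_gold = (0.34/0.105)^(1/0.66) ≈ 5.9315.
y_gold = 5.9315^0.34 ≈ 1.8318.
c_gold = y_gold − (n+δ)·k_gold = 1.8318 − 0.105·5.9315 ≈ 1.2090.

c_gold ≈ 1.21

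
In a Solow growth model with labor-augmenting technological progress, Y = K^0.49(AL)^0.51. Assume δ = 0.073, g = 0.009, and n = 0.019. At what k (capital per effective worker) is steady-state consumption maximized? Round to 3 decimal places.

k_gold ≈ 22.123

Break-even investment rate: n + g + δ = 0.019 + 0.009 + 0.073 = 0.101.
Maximizing c = f(k) − (n+g+δ)·k gives f'(k) = n+g+δ, i.e. 0.49·k^(0.49−1) = 0.101, so k_gold = (0.49/0.101)^(1/0.51) ≈ 22.1234.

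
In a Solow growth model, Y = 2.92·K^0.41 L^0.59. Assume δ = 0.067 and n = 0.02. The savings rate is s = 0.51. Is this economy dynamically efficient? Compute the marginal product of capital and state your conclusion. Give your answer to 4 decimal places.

dynamically inefficient; MPK ≈ 0.0699

Capital per worker breaks even when investment replaces (n + δ)·k; here n + δ = 0.087.
Steady-state k*: s·A·k^0.41 = 0.087·k gives k* = (0.51·2.92/0.087)^(1/0.59) ≈ 123.1872.
MPK = 0.41·2.92·123.1872^(-0.59) ≈ 0.0699.
MPK < n+δ = 0.087, so the economy is dynamically inefficient (over-saving).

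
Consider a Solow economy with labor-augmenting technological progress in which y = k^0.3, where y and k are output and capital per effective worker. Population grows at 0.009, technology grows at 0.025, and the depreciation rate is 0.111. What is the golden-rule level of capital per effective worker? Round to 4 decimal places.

k_gold ≈ 2.8254

The effective depreciation rate is n + g + δ = 0.009 + 0.025 + 0.111 = 0.145.
Golden rule sets MPK = n+g+δ: 0.3·k^(0.3−1) = 0.145, so k_gold = (0.3/0.145)^(1/0.7) ≈ 2.8254.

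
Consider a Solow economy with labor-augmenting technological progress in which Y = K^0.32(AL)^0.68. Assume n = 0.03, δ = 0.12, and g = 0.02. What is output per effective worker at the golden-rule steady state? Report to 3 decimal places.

y_gold ≈ 1.347

Break-even investment rate: n + g + δ = 0.03 + 0.02 + 0.12 = 0.17.
Setting f'(k) = n+g+δ gives 0.32·k^(0.32−1) = 0.17, hence k_gold = (0.32/0.17)^(1/0.68) ≈ 2.5350.
Output: y_gold = k_gold^0.32 = 2.5350^0.32 ≈ 1.3467.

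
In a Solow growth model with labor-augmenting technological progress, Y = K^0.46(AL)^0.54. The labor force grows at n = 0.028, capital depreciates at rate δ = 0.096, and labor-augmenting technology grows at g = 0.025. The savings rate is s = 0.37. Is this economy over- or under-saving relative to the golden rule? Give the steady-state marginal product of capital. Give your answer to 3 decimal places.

under-saving; MPK ≈ 0.185

Break-even investment rate: n + g + δ = 0.028 + 0.025 + 0.096 = 0.149.
Steady-state k*: s·k^0.46 = 0.149·k gives k* = (0.37/0.149)^(1/0.54) ≈ 5.3890.
MPK = 0.46·5.3890^(-0.54) ≈ 0.1852.
MPK > n+g+δ = 0.149, so the economy is dynamically efficient (under-saving).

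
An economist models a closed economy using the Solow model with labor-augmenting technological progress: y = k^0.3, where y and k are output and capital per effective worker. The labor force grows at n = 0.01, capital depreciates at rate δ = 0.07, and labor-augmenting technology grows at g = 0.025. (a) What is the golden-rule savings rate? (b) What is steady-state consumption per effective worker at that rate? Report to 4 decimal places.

The effective depreciation rate is n + g + δ = 0.01 + 0.025 + 0.07 = 0.105.
For Cobb-Douglas, s_gold equals capital's share: s_gold = 0.3.
Setting f'(k) = n+g+δ gives 0.3·k^(0.3−1) = 0.105, hence k_gold = (0.3/0.105)^(1/0.7) ≈ 4.4806.
y_gold = 4.4806^0.3 ≈ 1.5682; c_gold = (1−0.3)·y_gold ≈ 1.0977.

(a) s_gold = 0.3000; (b) c_gold ≈ 1.0977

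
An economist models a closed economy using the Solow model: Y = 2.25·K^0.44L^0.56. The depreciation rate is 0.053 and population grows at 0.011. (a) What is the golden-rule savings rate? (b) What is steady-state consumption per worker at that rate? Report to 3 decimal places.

(a) s_gold = 0.440; (b) c_gold ≈ 10.838

The effective depreciation rate is n + δ = 0.011 + 0.053 = 0.064.
For Cobb-Douglas, s_gold equals capital's share: s_gold = 0.44.
Maximizing c = f(k) − (n+δ)·k gives f'(k) = n+δ, i.e. 0.44·2.25·k^(0.44−1) = 0.064, so k_gold = (0.44·2.25/0.064)^(1/0.56) ≈ 133.0538.
y_gold = 2.25·133.0538^0.44 ≈ 19.3533; c_gold = (1−0.44)·y_gold ≈ 10.8378.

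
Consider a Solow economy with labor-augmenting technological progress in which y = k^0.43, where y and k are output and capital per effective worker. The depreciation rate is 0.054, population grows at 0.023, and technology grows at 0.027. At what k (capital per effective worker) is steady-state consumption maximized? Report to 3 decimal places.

The effective depreciation rate is n + g + δ = 0.023 + 0.027 + 0.054 = 0.104.
Setting f'(k) = n+g+δ gives 0.43·k^(0.43−1) = 0.104, hence k_gold = (0.43/0.104)^(1/0.57) ≈ 12.0633.

k_gold ≈ 12.063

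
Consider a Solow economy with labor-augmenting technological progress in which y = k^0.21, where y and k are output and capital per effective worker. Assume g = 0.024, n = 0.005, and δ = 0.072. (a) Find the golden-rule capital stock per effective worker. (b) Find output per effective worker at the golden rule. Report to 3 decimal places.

(a) k_gold ≈ 2.526; (b) y_gold ≈ 1.215

The effective depreciation rate is n + g + δ = 0.005 + 0.024 + 0.072 = 0.101.
Setting f'(k) = n+g+δ gives 0.21·k^(0.21−1) = 0.101, hence k_gold = (0.21/0.101)^(1/0.79) ≈ 2.5258.
y_gold = 2.5258^0.21 ≈ 1.2148.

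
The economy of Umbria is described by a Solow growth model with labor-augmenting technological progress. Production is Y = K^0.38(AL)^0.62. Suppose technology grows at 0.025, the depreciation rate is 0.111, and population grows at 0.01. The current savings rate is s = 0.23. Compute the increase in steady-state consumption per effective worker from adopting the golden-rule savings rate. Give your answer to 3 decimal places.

The effective depreciation rate is n + g + δ = 0.01 + 0.025 + 0.111 = 0.146.
Current steady state (s = 0.23): k* = (0.23/0.146)^(1/0.62) ≈ 2.0814, y* = 2.0814^0.38 ≈ 1.3212, c* = (1−0.23)·1.3212 ≈ 1.0173.
Setting f'(k) = n+g+δ gives 0.38·k^(0.38−1) = 0.146, hence k_gold = (0.38/0.146)^(1/0.62) ≈ 4.6779.
y_gold = 4.6779^0.38 ≈ 1.7973, c_gold = y_gold − 0.146·k_gold ≈ 1.1143.
Gain: Δc = 1.1143 − 1.0173 ≈ 0.0970.

Δc ≈ 0.097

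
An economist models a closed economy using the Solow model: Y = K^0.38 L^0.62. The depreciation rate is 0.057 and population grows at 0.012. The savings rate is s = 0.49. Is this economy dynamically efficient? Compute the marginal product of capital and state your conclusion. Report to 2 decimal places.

The effective depreciation rate is n + δ = 0.012 + 0.057 = 0.069.
Steady-state k*: s·k^0.38 = 0.069·k gives k* = (0.49/0.069)^(1/0.62) ≈ 23.6124.
MPK = 0.38·23.6124^(-0.62) ≈ 0.0535.
MPK < n+δ = 0.069, so the economy is dynamically inefficient (over-saving).

dynamically inefficient; MPK ≈ 0.05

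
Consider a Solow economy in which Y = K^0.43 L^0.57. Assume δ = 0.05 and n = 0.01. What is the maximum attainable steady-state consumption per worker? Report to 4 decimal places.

Capital per worker breaks even when investment replaces (n + δ)·k; here n + δ = 0.06.
Maximizing c = f(k) − (n+δ)·k gives f'(k) = n+δ, i.e. 0.43·k^(0.43−1) = 0.06, so k_gold = (0.43/0.06)^(1/0.57) ≈ 31.6633.
y_gold = 31.6633^0.43 ≈ 4.4181.
c_gold = y_gold − (n+δ)·k_gold = 4.4181 − 0.06·31.6633 ≈ 2.5183.

c_gold ≈ 2.5183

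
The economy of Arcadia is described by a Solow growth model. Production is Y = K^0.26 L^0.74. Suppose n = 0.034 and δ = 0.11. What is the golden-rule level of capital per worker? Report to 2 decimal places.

k_gold ≈ 2.22

Capital per worker breaks even when investment replaces (n + δ)·k; here n + δ = 0.144.
Setting f'(k) = n+δ gives 0.26·k^(0.26−1) = 0.144, hence k_gold = (0.26/0.144)^(1/0.74) ≈ 2.2221.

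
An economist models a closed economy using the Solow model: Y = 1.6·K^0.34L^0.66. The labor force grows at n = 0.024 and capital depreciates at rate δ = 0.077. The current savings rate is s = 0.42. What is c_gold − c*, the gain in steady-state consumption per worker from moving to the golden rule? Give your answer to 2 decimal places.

The effective depreciation rate is n + δ = 0.024 + 0.077 = 0.101.
Current steady state (s = 0.42): k* = (0.42·1.6/0.101)^(1/0.66) ≈ 17.6621, y* = 1.6·17.6621^0.34 ≈ 4.2473, c* = (1−0.42)·4.2473 ≈ 2.4634.
Golden rule sets MPK = n+δ: 0.34·1.6·k^(0.34−1) = 0.101, so k_gold = (0.34·1.6/0.101)^(1/0.66) ≈ 12.8232.
y_gold = 1.6·12.8232^0.34 ≈ 3.8092, c_gold = y_gold − 0.101·k_gold ≈ 2.5141.
Gain: Δc = 2.5141 − 2.4634 ≈ 0.0507.

Δc ≈ 0.05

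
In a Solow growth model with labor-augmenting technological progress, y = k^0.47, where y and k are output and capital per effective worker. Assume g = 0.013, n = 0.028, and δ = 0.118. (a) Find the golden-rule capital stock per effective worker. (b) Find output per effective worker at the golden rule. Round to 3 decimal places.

(a) k_gold ≈ 7.729; (b) y_gold ≈ 2.615

Capital per effective worker breaks even when investment replaces (n + g + δ)·k; here n + g + δ = 0.159.
Setting f'(k) = n+g+δ gives 0.47·k^(0.47−1) = 0.159, hence k_gold = (0.47/0.159)^(1/0.53) ≈ 7.7288.
y_gold = 7.7288^0.47 ≈ 2.6147.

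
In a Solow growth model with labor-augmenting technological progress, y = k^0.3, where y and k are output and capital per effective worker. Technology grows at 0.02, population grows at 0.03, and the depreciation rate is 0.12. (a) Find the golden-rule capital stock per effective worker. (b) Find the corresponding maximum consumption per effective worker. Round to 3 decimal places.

n + g + δ = 0.03 + 0.02 + 0.12 = 0.17.
Golden rule sets MPK = n+g+δ: 0.3·k^(0.3−1) = 0.17, so k_gold = (0.3/0.17)^(1/0.7) ≈ 2.2511.
y_gold = 2.2511^0.3 ≈ 1.2756; c_gold = y_gold − 0.17·k_gold ≈ 0.8929.

(a) k_gold ≈ 2.251; (b) c_gold ≈ 0.893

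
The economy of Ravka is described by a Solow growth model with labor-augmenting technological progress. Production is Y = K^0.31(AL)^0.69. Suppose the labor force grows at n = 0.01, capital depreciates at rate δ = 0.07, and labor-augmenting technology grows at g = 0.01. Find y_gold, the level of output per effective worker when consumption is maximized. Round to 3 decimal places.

y_gold ≈ 1.743

n + g + δ = 0.01 + 0.01 + 0.07 = 0.09.
Golden rule sets MPK = n+g+δ: 0.31·k^(0.31−1) = 0.09, so k_gold = (0.31/0.09)^(1/0.69) ≈ 6.0039.
Output: y_gold = k_gold^0.31 = 6.0039^0.31 ≈ 1.7431.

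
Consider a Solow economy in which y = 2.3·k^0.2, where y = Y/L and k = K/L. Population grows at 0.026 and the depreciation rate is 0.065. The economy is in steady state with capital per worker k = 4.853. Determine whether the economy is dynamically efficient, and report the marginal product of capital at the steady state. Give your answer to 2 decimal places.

dynamically efficient; MPK ≈ 0.13

n + δ = 0.026 + 0.065 = 0.091.
MPK = 0.2·2.3·k^(0.2−1) = 0.2·2.3·4.853^(-0.8) ≈ 0.1300.
MPK > 0.091, so the economy is dynamically efficient (under-saving).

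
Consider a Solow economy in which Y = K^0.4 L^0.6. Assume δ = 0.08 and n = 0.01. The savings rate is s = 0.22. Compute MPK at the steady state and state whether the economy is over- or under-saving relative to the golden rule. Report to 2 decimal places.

under-saving; MPK ≈ 0.16

Capital per worker breaks even when investment replaces (n + δ)·k; here n + δ = 0.09.
Steady-state k*: s·k^0.4 = 0.09·k gives k* = (0.22/0.09)^(1/0.6) ≈ 4.4357.
MPK = 0.4·4.4357^(-0.6) ≈ 0.1636.
MPK > n+δ = 0.09, so the economy is dynamically efficient (under-saving).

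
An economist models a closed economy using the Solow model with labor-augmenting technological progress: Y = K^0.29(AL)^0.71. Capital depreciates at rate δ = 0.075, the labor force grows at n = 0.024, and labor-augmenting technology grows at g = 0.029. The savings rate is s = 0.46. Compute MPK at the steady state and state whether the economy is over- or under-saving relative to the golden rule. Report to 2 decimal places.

over-saving; MPK ≈ 0.08

The effective depreciation rate is n + g + δ = 0.024 + 0.029 + 0.075 = 0.128.
Steady-state k*: s·k^0.29 = 0.128·k gives k* = (0.46/0.128)^(1/0.71) ≈ 6.0598.
MPK = 0.29·6.0598^(-0.71) ≈ 0.0807.
MPK < n+g+δ = 0.128, so the economy is dynamically inefficient (over-saving).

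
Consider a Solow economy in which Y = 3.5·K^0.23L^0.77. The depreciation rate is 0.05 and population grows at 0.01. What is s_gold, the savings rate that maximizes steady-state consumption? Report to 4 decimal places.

n + δ = 0.01 + 0.05 = 0.06.
At the golden rule MPK = n+δ, and in any Cobb-Douglas steady state s = (n+δ)·k/y = MPK·k/y = capital's share 0.23.

s_gold = 0.2300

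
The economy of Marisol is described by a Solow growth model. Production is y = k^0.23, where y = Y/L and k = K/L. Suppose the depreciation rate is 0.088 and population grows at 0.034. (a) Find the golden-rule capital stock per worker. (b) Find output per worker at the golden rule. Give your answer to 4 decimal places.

n + δ = 0.034 + 0.088 = 0.122.
Golden rule sets MPK = n+δ: 0.23·k^(0.23−1) = 0.122, so k_gold = (0.23/0.122)^(1/0.77) ≈ 2.2784.
y_gold = 2.2784^0.23 ≈ 1.2085.

(a) k_gold ≈ 2.2784; (b) y_gold ≈ 1.2085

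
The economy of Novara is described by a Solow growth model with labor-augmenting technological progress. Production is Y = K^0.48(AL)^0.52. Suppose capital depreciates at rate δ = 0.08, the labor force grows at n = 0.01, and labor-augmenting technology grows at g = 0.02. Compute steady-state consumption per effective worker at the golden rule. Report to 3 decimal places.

c_gold ≈ 2.026

Capital per effective worker breaks even when investment replaces (n + g + δ)·k; here n + g + δ = 0.11.
Setting f'(k) = n+g+δ gives 0.48·k^(0.48−1) = 0.11, hence k_gold = (0.48/0.11)^(1/0.52) ≈ 17.0011.
y_gold = 17.0011^0.48 ≈ 3.8961.
c_gold = y_gold − (n+g+δ)·k_gold = 3.8961 − 0.11·17.0011 ≈ 2.0260.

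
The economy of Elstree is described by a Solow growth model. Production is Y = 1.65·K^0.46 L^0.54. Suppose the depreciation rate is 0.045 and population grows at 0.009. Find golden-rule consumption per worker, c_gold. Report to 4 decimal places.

c_gold ≈ 8.4659

Break-even investment rate: n + δ = 0.009 + 0.045 = 0.054.
Golden rule sets MPK = n+δ: 0.46·1.65·k^(0.46−1) = 0.054, so k_gold = (0.46·1.65/0.054)^(1/0.54) ≈ 133.5502.
y_gold = 1.65·133.5502^0.46 ≈ 15.6776.
c_gold = y_gold − (n+δ)·k_gold = 15.6776 − 0.054·133.5502 ≈ 8.4659.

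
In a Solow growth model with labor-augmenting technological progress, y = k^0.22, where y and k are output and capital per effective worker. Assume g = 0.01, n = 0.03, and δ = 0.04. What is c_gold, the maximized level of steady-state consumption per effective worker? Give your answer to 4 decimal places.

c_gold ≈ 1.0375

n + g + δ = 0.03 + 0.01 + 0.04 = 0.08.
Setting f'(k) = n+g+δ gives 0.22·k^(0.22−1) = 0.08, hence k_gold = (0.22/0.08)^(1/0.78) ≈ 3.6580.
y_gold = 3.6580^0.22 ≈ 1.3302.
c_gold = y_gold − (n+g+δ)·k_gold = 1.3302 − 0.08·3.6580 ≈ 1.0375.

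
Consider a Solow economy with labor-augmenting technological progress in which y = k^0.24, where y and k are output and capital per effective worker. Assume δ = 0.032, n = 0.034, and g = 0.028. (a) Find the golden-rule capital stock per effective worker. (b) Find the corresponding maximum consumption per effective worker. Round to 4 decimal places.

n + g + δ = 0.034 + 0.028 + 0.032 = 0.094.
Maximizing c = f(k) − (n+g+δ)·k gives f'(k) = n+g+δ, i.e. 0.24·k^(0.24−1) = 0.094, so k_gold = (0.24/0.094)^(1/0.76) ≈ 3.4327.
y_gold = 3.4327^0.24 ≈ 1.3445; c_gold = y_gold − 0.094·k_gold ≈ 1.0218.

(a) k_gold ≈ 3.4327; (b) c_gold ≈ 1.0218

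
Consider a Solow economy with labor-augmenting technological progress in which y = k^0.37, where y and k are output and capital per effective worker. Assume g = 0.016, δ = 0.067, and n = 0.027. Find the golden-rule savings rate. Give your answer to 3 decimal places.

Break-even investment rate: n + g + δ = 0.027 + 0.016 + 0.067 = 0.11.
At the golden rule MPK = n+g+δ, and in any Cobb-Douglas steady state s = (n+g+δ)·k/y = MPK·k/y = capital's share 0.37.

s_gold = 0.370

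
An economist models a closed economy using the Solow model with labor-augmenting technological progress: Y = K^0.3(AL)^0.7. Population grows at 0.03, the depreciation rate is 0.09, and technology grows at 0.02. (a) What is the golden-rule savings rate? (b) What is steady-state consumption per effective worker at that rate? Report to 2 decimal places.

Capital per effective worker breaks even when investment replaces (n + g + δ)·k; here n + g + δ = 0.14.
For Cobb-Douglas, s_gold equals capital's share: s_gold = 0.3.
Maximizing c = f(k) − (n+g+δ)·k gives f'(k) = n+g+δ, i.e. 0.3·k^(0.3−1) = 0.14, so k_gold = (0.3/0.14)^(1/0.7) ≈ 2.9706.
y_gold = 2.9706^0.3 ≈ 1.3863; c_gold = (1−0.3)·y_gold ≈ 0.9704.

(a) s_gold = 0.30; (b) c_gold ≈ 0.97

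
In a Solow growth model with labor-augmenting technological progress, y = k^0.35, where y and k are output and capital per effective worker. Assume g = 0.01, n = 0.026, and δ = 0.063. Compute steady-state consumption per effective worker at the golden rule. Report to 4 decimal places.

c_gold ≈ 1.2830

Capital per effective worker breaks even when investment replaces (n + g + δ)·k; here n + g + δ = 0.099.
Setting f'(k) = n+g+δ gives 0.35·k^(0.35−1) = 0.099, hence k_gold = (0.35/0.099)^(1/0.65) ≈ 6.9782.
y_gold = 6.9782^0.35 ≈ 1.9738.
c_gold = y_gold − (n+g+δ)·k_gold = 1.9738 − 0.099·6.9782 ≈ 1.2830.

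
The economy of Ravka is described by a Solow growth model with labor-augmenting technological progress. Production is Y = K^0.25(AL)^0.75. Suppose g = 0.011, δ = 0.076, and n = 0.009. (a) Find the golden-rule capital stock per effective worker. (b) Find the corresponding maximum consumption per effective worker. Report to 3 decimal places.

Capital per effective worker breaks even when investment replaces (n + g + δ)·k; here n + g + δ = 0.096.
Maximizing c = f(k) − (n+g+δ)·k gives f'(k) = n+g+δ, i.e. 0.25·k^(0.25−1) = 0.096, so k_gold = (0.25/0.096)^(1/0.75) ≈ 3.5828.
y_gold = 3.5828^0.25 ≈ 1.3758; c_gold = y_gold − 0.096·k_gold ≈ 1.0319.

(a) k_gold ≈ 3.583; (b) c_gold ≈ 1.032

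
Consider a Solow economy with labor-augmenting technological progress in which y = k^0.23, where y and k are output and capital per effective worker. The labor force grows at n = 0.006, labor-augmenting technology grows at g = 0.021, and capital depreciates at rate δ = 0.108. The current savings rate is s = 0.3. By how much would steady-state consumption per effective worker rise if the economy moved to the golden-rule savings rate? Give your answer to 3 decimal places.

Δc ≈ 0.014

Break-even investment rate: n + g + δ = 0.006 + 0.021 + 0.108 = 0.135.
Current steady state (s = 0.3): k* = (0.3/0.135)^(1/0.77) ≈ 2.8208, y* = 2.8208^0.23 ≈ 1.2694, c* = (1−0.3)·1.2694 ≈ 0.8886.
At the golden rule the marginal product of capital equals n+g+δ: 0.23·k^(0.23−1) = 0.135. Solving, k_gold = (0.23/0.135)^(1/0.77) ≈ 1.9976.
y_gold = 1.9976^0.23 ≈ 1.1725, c_gold = y_gold − 0.135·k_gold ≈ 0.9028.
Gain: Δc = 0.9028 − 0.8886 ≈ 0.0143.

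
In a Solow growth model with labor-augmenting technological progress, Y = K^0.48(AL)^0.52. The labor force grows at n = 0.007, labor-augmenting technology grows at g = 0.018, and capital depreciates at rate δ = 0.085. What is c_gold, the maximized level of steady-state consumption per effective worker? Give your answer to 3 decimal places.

Capital per effective worker breaks even when investment replaces (n + g + δ)·k; here n + g + δ = 0.11.
Golden rule sets MPK = n+g+δ: 0.48·k^(0.48−1) = 0.11, so k_gold = (0.48/0.11)^(1/0.52) ≈ 17.0011.
y_gold = 17.0011^0.48 ≈ 3.8961.
c_gold = y_gold − (n+g+δ)·k_gold = 3.8961 − 0.11·17.0011 ≈ 2.0260.

c_gold ≈ 2.026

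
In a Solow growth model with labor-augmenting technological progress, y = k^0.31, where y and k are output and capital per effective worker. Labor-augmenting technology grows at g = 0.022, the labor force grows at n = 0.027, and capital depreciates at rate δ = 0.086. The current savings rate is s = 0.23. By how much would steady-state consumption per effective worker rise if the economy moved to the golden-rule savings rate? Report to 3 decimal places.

Δc ≈ 0.024

Break-even investment rate: n + g + δ = 0.027 + 0.022 + 0.086 = 0.135.
Current steady state (s = 0.23): k* = (0.23/0.135)^(1/0.69) ≈ 2.1645, y* = 2.1645^0.31 ≈ 1.2705, c* = (1−0.23)·1.2705 ≈ 0.9783.
Setting f'(k) = n+g+δ gives 0.31·k^(0.31−1) = 0.135, hence k_gold = (0.31/0.135)^(1/0.69) ≈ 3.3360.
y_gold = 3.3360^0.31 ≈ 1.4528, c_gold = y_gold − 0.135·k_gold ≈ 1.0024.
Gain: Δc = 1.0024 − 0.9783 ≈ 0.0242.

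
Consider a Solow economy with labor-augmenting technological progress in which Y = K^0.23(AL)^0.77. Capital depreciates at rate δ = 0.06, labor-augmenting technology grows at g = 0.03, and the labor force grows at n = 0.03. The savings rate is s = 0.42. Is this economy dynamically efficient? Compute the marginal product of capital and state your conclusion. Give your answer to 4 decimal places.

dynamically inefficient; MPK ≈ 0.0657

n + g + δ = 0.03 + 0.03 + 0.06 = 0.12.
Steady-state k*: s·k^0.23 = 0.12·k gives k* = (0.42/0.12)^(1/0.77) ≈ 5.0884.
MPK = 0.23·5.0884^(-0.77) ≈ 0.0657.
MPK < n+g+δ = 0.12, so the economy is dynamically inefficient (over-saving).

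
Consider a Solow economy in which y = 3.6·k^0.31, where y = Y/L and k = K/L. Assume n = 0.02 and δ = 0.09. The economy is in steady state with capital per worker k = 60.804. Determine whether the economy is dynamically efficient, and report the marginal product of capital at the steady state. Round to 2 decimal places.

The effective depreciation rate is n + δ = 0.02 + 0.09 = 0.11.
MPK = 0.31·3.6·k^(0.31−1) = 0.31·3.6·60.804^(-0.69) ≈ 0.0656.
MPK < 0.11, so the economy is dynamically inefficient (over-saving).

dynamically inefficient; MPK ≈ 0.07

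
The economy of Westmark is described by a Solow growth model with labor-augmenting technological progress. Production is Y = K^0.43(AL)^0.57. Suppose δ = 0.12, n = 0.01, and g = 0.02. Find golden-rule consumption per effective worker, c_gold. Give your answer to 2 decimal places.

Break-even investment rate: n + g + δ = 0.01 + 0.02 + 0.12 = 0.15.
Golden rule sets MPK = n+g+δ: 0.43·k^(0.43−1) = 0.15, so k_gold = (0.43/0.15)^(1/0.57) ≈ 6.3448.
y_gold = 6.3448^0.43 ≈ 2.2133.
c_gold = y_gold − (n+g+δ)·k_gold = 2.2133 − 0.15·6.3448 ≈ 1.2616.

c_gold ≈ 1.26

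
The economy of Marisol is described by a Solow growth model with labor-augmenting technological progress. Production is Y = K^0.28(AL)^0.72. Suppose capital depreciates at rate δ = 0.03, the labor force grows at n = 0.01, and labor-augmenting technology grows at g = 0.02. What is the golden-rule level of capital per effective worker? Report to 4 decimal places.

k_gold ≈ 8.4952

Break-even investment rate: n + g + δ = 0.01 + 0.02 + 0.03 = 0.06.
Maximizing c = f(k) − (n+g+δ)·k gives f'(k) = n+g+δ, i.e. 0.28·k^(0.28−1) = 0.06, so k_gold = (0.28/0.06)^(1/0.72) ≈ 8.4952.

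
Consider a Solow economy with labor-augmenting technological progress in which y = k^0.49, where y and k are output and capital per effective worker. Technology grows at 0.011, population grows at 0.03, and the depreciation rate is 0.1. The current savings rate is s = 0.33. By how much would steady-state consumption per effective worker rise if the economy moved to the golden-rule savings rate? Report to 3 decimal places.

n + g + δ = 0.03 + 0.011 + 0.1 = 0.141.
Current steady state (s = 0.33): k* = (0.33/0.141)^(1/0.51) ≈ 5.2979, y* = 5.2979^0.49 ≈ 2.2637, c* = (1−0.33)·2.2637 ≈ 1.5167.
Golden rule sets MPK = n+g+δ: 0.49·k^(0.49−1) = 0.141, so k_gold = (0.49/0.141)^(1/0.51) ≈ 11.5011.
y_gold = 11.5011^0.49 ≈ 3.3095, c_gold = y_gold − 0.141·k_gold ≈ 1.6878.
Gain: Δc = 1.6878 − 1.5167 ≈ 0.1712.

Δc ≈ 0.171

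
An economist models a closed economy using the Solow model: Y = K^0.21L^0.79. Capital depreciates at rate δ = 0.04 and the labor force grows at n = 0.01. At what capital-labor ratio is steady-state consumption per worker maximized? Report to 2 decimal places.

k_gold ≈ 6.15

Capital per worker breaks even when investment replaces (n + δ)·k; here n + δ = 0.05.
Golden rule sets MPK = n+δ: 0.21·k^(0.21−1) = 0.05, so k_gold = (0.21/0.05)^(1/0.79) ≈ 6.1507.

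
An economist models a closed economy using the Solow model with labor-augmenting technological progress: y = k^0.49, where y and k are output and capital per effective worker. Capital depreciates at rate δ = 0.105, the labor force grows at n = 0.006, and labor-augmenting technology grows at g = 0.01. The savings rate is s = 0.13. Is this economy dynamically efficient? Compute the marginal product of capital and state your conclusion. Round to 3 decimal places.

Break-even investment rate: n + g + δ = 0.006 + 0.01 + 0.105 = 0.121.
Steady-state k*: s·k^0.49 = 0.121·k gives k* = (0.13/0.121)^(1/0.51) ≈ 1.1510.
MPK = 0.49·1.1510^(-0.51) ≈ 0.4561.
MPK > n+g+δ = 0.121, so the economy is dynamically efficient (under-saving).

dynamically efficient; MPK ≈ 0.456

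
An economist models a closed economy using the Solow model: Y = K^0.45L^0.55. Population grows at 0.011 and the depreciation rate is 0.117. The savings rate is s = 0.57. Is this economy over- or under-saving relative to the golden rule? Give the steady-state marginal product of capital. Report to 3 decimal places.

over-saving; MPK ≈ 0.101

The effective depreciation rate is n + δ = 0.011 + 0.117 = 0.128.
Steady-state k*: s·k^0.45 = 0.128·k gives k* = (0.57/0.128)^(1/0.55) ≈ 15.1144.
MPK = 0.45·15.1144^(-0.55) ≈ 0.1011.
MPK < n+δ = 0.128, so the economy is dynamically inefficient (over-saving).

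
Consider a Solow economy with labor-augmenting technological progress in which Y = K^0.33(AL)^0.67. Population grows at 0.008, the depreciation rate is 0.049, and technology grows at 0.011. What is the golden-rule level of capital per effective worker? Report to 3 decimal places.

k_gold ≈ 10.565

The effective depreciation rate is n + g + δ = 0.008 + 0.011 + 0.049 = 0.068.
Setting f'(k) = n+g+δ gives 0.33·k^(0.33−1) = 0.068, hence k_gold = (0.33/0.068)^(1/0.67) ≈ 10.5655.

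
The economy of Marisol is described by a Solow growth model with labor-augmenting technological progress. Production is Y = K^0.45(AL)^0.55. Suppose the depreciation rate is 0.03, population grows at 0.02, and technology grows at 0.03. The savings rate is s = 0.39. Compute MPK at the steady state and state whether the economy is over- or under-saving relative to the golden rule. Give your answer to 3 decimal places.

The effective depreciation rate is n + g + δ = 0.02 + 0.03 + 0.03 = 0.08.
Steady-state k*: s·k^0.45 = 0.08·k gives k* = (0.39/0.08)^(1/0.55) ≈ 17.8182.
MPK = 0.45·17.8182^(-0.55) ≈ 0.0923.
MPK > n+g+δ = 0.08, so the economy is dynamically efficient (under-saving).

under-saving; MPK ≈ 0.092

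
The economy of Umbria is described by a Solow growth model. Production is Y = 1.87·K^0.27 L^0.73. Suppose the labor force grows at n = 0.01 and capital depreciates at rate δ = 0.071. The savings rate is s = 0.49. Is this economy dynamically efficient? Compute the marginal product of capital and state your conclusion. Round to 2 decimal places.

The effective depreciation rate is n + δ = 0.01 + 0.071 = 0.081.
Steady-state k*: s·A·k^0.27 = 0.081·k gives k* = (0.49·1.87/0.081)^(1/0.73) ≈ 27.7474.
MPK = 0.27·1.87·27.7474^(-0.73) ≈ 0.0446.
MPK < n+δ = 0.081, so the economy is dynamically inefficient (over-saving).

dynamically inefficient; MPK ≈ 0.04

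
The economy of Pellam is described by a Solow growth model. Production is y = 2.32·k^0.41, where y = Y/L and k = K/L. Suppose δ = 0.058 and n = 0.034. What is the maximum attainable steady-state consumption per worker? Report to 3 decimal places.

c_gold ≈ 6.939

Capital per worker breaks even when investment replaces (n + δ)·k; here n + δ = 0.092.
Setting f'(k) = n+δ gives 0.41·2.32·k^(0.41−1) = 0.092, hence k_gold = (0.41·2.32/0.092)^(1/0.59) ≈ 52.4161.
y_gold = 2.32·52.4161^0.41 ≈ 11.7617.
c_gold = y_gold − (n+δ)·k_gold = 11.7617 − 0.092·52.4161 ≈ 6.9394.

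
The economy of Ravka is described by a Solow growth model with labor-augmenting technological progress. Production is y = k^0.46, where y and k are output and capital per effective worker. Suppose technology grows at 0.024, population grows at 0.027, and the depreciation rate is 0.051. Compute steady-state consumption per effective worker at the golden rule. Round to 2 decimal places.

n + g + δ = 0.027 + 0.024 + 0.051 = 0.102.
Golden rule sets MPK = n+g+δ: 0.46·k^(0.46−1) = 0.102, so k_gold = (0.46/0.102)^(1/0.54) ≈ 16.2706.
y_gold = 16.2706^0.46 ≈ 3.6078.
c_gold = y_gold − (n+g+δ)·k_gold = 3.6078 − 0.102·16.2706 ≈ 1.9482.

c_gold ≈ 1.95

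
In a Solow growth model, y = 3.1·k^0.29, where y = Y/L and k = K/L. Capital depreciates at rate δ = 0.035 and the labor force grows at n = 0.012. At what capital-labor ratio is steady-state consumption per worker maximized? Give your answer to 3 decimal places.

k_gold ≈ 63.850

Break-even investment rate: n + δ = 0.012 + 0.035 = 0.047.
Golden rule sets MPK = n+δ: 0.29·3.1·k^(0.29−1) = 0.047, so k_gold = (0.29·3.1/0.047)^(1/0.71) ≈ 63.8495.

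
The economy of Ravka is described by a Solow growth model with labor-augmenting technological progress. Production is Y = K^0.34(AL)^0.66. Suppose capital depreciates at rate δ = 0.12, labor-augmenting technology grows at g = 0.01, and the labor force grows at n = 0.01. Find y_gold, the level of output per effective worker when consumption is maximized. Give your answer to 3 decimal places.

Capital per effective worker breaks even when investment replaces (n + g + δ)·k; here n + g + δ = 0.14.
Maximizing c = f(k) − (n+g+δ)·k gives f'(k) = n+g+δ, i.e. 0.34·k^(0.34−1) = 0.14, so k_gold = (0.34/0.14)^(1/0.66) ≈ 3.8359.
Output: y_gold = k_gold^0.34 = 3.8359^0.34 ≈ 1.5795.

y_gold ≈ 1.579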